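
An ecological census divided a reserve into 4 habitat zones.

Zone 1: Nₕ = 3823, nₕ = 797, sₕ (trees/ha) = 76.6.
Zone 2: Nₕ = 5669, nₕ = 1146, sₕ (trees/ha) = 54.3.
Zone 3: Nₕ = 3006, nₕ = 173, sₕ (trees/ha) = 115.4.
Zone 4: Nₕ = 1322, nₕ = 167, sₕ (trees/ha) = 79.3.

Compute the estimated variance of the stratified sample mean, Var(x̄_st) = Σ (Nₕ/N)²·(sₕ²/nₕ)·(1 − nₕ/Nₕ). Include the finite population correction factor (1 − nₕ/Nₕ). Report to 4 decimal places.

N = 13820; Wₕ = Nₕ/N.
zone 1: (3823/13820)²·76.6²/797·(1 − 797/3823) = 0.4459194
zone 2: (5669/13820)²·54.3²/1146·(1 − 1146/5669) = 0.3454077
zone 3: (3006/13820)²·115.4²/173·(1 − 173/3006) = 3.4322979
zone 4: (1322/13820)²·79.3²/167·(1 − 167/1322) = 0.3010421
Sum = 4.5246671 → 4.5247.

4.5247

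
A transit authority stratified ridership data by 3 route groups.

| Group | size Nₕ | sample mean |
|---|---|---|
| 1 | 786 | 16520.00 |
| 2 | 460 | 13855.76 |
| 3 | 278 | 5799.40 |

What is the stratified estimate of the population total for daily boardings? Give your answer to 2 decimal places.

20970602.80

Population total = Σ Nₕ·x̄ₕ (each stratum's size times its mean).
786·16520.00 + 460·13855.76 + 278·5799.40 = 12984720 + 6373649.6 + 1612233.2 = 20970602.80.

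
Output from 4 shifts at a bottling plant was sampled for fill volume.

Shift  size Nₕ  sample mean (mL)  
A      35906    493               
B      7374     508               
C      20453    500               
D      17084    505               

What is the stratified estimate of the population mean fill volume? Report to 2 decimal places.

N = 35906 + 7374 + 20453 + 17084 = 80817.
Weight each subgroup mean by Nₕ/N and sum.
Σ Nₕx̄ₕ = 35906·493 + 7374·508 + 20453·500 + 17084·505 = 17701658 + 3745992 + 10226500 + 8627420 = 40301570.
Divide by N: 40301570 / 80817 = 498.6769... → 498.68.

498.68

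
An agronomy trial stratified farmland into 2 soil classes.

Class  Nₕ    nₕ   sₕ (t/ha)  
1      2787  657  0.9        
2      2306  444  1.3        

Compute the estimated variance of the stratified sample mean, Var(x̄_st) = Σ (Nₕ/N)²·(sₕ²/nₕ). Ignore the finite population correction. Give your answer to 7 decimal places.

N = 5093; Wₕ = Nₕ/N.
class 1: (2787/5093)²·0.9²/657 = 0.0003691869
class 2: (2306/5093)²·1.3²/444 = 0.0007803240
Sum = 0.0011495109 → 0.0011495.

0.0011495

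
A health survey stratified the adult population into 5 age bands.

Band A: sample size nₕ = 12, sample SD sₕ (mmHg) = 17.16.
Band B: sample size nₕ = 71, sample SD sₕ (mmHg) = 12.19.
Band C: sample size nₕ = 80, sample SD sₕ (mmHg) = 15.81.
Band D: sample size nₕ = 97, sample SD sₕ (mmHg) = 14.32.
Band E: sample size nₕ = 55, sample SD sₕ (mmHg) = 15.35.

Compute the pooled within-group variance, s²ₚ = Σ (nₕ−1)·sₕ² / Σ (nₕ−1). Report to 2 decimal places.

212.25

A: (12−1)·17.16² = 11·294.4656 = 3239.1216
B: (71−1)·12.19² = 70·148.5961 = 10401.727
C: (80−1)·15.81² = 79·249.9561 = 19746.5319
D: (97−1)·14.32² = 96·205.0624 = 19685.9904
E: (55−1)·15.35² = 54·235.6225 = 12723.615
Numerator = 65796.9859; denominator = Σ(nₕ−1) = 310.
s²ₚ = 65796.9859/310 = 212.2483... → 212.25.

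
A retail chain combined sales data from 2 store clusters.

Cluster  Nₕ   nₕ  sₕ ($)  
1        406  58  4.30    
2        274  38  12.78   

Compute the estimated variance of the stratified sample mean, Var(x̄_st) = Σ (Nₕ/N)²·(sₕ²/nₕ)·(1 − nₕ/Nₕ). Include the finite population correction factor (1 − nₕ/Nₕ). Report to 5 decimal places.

N = 680; Wₕ = Nₕ/N.
cluster 1: (406/680)²·4.30²/58·(1 − 58/406) = 0.09740839
cluster 2: (274/680)²·12.78²/38·(1 − 38/274) = 0.60106695
Sum = 0.69847534 → 0.69848.

0.69848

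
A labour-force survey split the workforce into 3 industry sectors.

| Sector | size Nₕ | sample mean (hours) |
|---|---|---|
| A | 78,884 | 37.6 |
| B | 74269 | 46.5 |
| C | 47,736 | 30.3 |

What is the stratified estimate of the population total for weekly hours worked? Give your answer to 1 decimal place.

Population total = Σ Nₕ·x̄ₕ (each stratum's size times its mean).
78884·37.6 + 74269·46.5 + 47736·30.3 = 2966038.4 + 3453508.5 + 1446400.8 = 7865947.7.

7865947.7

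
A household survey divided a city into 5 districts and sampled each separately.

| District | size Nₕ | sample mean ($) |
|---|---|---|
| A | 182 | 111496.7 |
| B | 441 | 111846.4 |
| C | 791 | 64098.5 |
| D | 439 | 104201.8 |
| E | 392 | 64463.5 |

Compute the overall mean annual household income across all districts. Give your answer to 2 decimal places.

x̄_st = (Σ Nₕx̄ₕ) / (Σ Nₕ) = (182·111496.7 + 441·111846.4 + 791·64098.5 + 439·104201.8 + 392·64463.5) / 2245
= 191332857.5 / 2245 = 85226.2171... → 85226.22.

85226.22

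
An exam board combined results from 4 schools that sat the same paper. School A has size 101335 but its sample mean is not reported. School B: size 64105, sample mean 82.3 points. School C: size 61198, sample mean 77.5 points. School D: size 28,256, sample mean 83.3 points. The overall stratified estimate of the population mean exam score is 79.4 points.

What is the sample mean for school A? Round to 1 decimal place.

N = 101335 + 64105 + 61198 + 28256 = 254894.
Overall total = μ·N = 79.4·254894 = 20238583.6.
Subtract the known strata: 64105·82.3 + 61198·77.5 + 28256·83.3 = 12372411.3.
Remaining total for school A: 20238583.6 − 12372411.3 = 7866172.3.
Divide by its size: 7866172.3 / 101335 = 77.625... → 77.6.

77.6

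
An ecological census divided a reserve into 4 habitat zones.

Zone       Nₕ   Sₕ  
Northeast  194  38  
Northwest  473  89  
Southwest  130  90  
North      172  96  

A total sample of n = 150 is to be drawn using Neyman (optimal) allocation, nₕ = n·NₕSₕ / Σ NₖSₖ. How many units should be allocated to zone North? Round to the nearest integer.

32

Northeast: NₕSₕ = 194·38 = 7372
Northwest: NₕSₕ = 473·89 = 42097
Southwest: NₕSₕ = 130·90 = 11700
North: NₕSₕ = 172·96 = 16512
Σ NₕSₕ = 77681.
n_North = 150·16512/77681 = 31.884... → 32.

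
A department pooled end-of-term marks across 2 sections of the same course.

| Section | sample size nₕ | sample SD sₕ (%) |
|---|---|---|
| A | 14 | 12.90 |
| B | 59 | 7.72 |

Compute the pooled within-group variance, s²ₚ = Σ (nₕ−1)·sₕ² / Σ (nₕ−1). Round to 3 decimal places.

A: (14−1)·12.90² = 13·166.41 = 2163.33
B: (59−1)·7.72² = 58·59.5984 = 3456.7072
Numerator = 5620.0372; denominator = Σ(nₕ−1) = 71.
s²ₚ = 5620.0372/71 = 79.15545... → 79.155.

79.155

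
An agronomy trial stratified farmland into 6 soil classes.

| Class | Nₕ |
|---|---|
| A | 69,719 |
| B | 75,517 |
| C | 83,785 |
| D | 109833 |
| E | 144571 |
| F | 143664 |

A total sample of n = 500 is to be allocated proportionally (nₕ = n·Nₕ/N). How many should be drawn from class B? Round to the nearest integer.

Share of class B = 75517/627089 = 0.12042.
Allocate 500 × 0.12042 = 60.212... → 60.

60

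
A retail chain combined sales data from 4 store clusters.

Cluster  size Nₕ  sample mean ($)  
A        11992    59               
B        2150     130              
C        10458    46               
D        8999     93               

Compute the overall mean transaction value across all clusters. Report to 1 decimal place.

N = 33599; weights Wₕ = Nₕ/N = (0.3569, 0.0640, 0.3113, 0.2678).
x̄_st = Σ Wₕ·x̄ₕ = 0.3569·59 + 0.0640·130 + 0.3113·46 + 0.2678·93 ≈ 68.603...
→ 68.6.

68.6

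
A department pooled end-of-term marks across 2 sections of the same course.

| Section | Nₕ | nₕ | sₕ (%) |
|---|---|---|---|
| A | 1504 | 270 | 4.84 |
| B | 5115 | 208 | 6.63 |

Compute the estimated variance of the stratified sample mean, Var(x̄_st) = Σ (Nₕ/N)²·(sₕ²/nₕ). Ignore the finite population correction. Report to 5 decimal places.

N = 6619; Wₕ = Nₕ/N.
section A: (1504/6619)²·4.84²/270 = 0.00447959
section B: (5115/6619)²·6.63²/208 = 0.12620316
Sum = 0.13068275 → 0.13068.

0.13068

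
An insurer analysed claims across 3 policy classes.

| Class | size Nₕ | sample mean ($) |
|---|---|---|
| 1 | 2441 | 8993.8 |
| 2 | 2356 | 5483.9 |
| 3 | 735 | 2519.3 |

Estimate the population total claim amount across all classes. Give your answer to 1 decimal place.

36725619.7

Population total = Σ Nₕ·x̄ₕ (each stratum's size times its mean).
2441·8993.8 + 2356·5483.9 + 735·2519.3 = 21953865.8 + 12920068.4 + 1851685.5 = 36725619.7.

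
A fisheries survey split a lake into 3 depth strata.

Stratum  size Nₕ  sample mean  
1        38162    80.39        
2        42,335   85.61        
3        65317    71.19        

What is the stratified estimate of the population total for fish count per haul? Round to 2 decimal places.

11342059.76

1: 38162·80.39 = 3067843.18
2: 42335·85.61 = 3624299.35
3: 65317·71.19 = 4649917.23
τ̂ = Σ Nₕx̄ₕ = 11342059.76.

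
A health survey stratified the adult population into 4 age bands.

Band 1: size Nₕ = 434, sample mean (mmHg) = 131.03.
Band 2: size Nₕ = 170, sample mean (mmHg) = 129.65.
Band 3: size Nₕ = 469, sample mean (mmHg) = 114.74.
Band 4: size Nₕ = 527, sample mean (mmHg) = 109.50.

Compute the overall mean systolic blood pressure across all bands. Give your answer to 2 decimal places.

N = 434 + 170 + 469 + 527 = 1600.
Weight each subgroup mean by Nₕ/N and sum.
Σ Nₕx̄ₕ = 434·131.03 + 170·129.65 + 469·114.74 + 527·109.50 = 56867.02 + 22040.5 + 53813.06 + 57706.5 = 190427.08.
Divide by N: 190427.08 / 1600 = 119.0169... → 119.02.

119.02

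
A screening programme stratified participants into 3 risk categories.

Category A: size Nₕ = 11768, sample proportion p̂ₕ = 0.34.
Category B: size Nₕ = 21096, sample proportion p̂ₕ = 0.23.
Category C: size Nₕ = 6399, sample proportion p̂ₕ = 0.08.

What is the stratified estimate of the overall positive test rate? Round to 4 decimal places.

0.2385

N = 11768 + 21096 + 6399 = 39263.
Overall proportion = Σ (Nₕ/N)·p̂ₕ.
Σ Nₕp̂ₕ = 4001.12 + 4852.08 + 511.92 = 9365.12.
9365.12 / 39263 = 0.238523... → 0.2385.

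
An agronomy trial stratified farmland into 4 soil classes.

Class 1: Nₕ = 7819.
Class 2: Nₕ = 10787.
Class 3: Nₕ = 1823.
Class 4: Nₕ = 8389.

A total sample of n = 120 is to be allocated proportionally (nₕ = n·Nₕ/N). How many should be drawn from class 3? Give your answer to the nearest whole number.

8

Share of class 3 = 1823/28818 = 0.06326.
Allocate 120 × 0.06326 = 7.591... → 8.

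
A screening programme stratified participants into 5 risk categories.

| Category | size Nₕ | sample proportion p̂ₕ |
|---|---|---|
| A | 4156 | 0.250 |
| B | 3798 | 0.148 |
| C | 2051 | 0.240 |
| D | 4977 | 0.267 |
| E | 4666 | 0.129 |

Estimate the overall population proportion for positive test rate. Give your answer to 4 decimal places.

0.2048

Wₕ = Nₕ/N with N = 19648: 0.2115, 0.1933, 0.1044, 0.2533, 0.2375.
p̂_st = 0.2115·0.250 + 0.1933·0.148 + 0.1044·0.240 + 0.2533·0.267 + 0.2375·0.129 ≈ 0.204811... → 0.2048.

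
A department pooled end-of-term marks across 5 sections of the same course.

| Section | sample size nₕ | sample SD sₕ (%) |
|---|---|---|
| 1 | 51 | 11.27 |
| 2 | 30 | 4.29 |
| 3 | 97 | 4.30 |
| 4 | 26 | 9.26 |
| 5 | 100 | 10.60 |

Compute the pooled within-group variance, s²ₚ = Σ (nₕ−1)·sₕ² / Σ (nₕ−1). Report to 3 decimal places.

1: (51−1)·11.27² = 50·127.0129 = 6350.645
2: (30−1)·4.29² = 29·18.4041 = 533.7189
3: (97−1)·4.30² = 96·18.49 = 1775.04
4: (26−1)·9.26² = 25·85.7476 = 2143.69
5: (100−1)·10.60² = 99·112.36 = 11123.64
Numerator = 21926.7339; denominator = Σ(nₕ−1) = 299.
s²ₚ = 21926.7339/299 = 73.33356... → 73.334.

73.334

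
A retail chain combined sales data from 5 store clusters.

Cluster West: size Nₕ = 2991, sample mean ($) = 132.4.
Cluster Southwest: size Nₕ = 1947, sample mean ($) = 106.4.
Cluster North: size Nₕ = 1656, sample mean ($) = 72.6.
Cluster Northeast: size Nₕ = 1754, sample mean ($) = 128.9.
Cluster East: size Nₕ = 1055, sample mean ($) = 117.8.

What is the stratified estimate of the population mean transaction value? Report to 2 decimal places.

N = 2991 + 1947 + 1656 + 1754 + 1055 = 9403.
Overall mean = Σ (Nₕ/N)·x̄ₕ — weight by population share, not a simple average.
Σ Nₕx̄ₕ = 2991·132.4 + 1947·106.4 + 1656·72.6 + 1754·128.9 + 1055·117.8 = 396008.4 + 207160.8 + 120225.6 + 226090.6 + 124279 = 1073764.4.
Divide by N: 1073764.4 / 9403 = 114.1938... → 114.19.

114.19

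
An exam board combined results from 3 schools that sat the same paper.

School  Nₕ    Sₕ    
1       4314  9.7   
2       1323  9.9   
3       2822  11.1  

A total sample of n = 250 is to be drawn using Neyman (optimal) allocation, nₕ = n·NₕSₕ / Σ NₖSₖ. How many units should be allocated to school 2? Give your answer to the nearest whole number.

1: NₕSₕ = 4314·9.7 = 41845.8
2: NₕSₕ = 1323·9.9 = 13097.7
3: NₕSₕ = 2822·11.1 = 31324.2
Σ NₕSₕ = 86267.7.
n_2 = 250·13097.7/86267.7 = 37.957... → 38.

38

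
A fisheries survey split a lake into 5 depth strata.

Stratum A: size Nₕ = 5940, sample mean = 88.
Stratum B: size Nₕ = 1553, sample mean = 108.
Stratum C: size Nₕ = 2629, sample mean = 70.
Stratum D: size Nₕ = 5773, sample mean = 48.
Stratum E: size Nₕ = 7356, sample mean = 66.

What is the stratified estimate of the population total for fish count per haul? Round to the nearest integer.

1637074

A: 5940·88 = 522720
B: 1553·108 = 167724
C: 2629·70 = 184030
D: 5773·48 = 277104
E: 7356·66 = 485496
τ̂ = Σ Nₕx̄ₕ = 1637074.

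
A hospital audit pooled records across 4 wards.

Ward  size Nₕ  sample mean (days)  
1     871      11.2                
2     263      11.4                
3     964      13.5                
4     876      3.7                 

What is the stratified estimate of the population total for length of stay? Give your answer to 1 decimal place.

29008.6

Population total = Σ Nₕ·x̄ₕ (each stratum's size times its mean).
871·11.2 + 263·11.4 + 964·13.5 + 876·3.7 = 9755.2 + 2998.2 + 13014 + 3241.2 = 29008.6.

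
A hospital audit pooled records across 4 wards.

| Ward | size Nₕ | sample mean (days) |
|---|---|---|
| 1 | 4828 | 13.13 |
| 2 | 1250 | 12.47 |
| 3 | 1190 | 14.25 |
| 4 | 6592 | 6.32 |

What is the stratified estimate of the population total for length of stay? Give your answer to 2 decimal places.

1: 4828·13.13 = 63391.64
2: 1250·12.47 = 15587.5
3: 1190·14.25 = 16957.5
4: 6592·6.32 = 41661.44
τ̂ = Σ Nₕx̄ₕ = 137598.08.

137598.08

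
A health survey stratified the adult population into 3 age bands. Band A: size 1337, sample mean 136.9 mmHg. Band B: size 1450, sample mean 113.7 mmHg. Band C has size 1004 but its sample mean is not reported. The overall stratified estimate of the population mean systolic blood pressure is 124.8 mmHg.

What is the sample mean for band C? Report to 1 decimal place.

N = 1337 + 1450 + 1004 = 3791.
Overall total = μ·N = 124.8·3791 = 473116.8.
Subtract the known strata: 1337·136.9 + 1450·113.7 = 347900.3.
Remaining total for band C: 473116.8 − 347900.3 = 125216.5.
Divide by its size: 125216.5 / 1004 = 124.718... → 124.7.

124.7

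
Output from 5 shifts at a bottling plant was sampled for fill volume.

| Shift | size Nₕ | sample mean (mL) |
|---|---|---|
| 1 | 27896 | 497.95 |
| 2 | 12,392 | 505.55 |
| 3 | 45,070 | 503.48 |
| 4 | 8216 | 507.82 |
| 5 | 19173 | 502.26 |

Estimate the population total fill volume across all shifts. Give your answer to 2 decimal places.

Estimate total by summing Nₕ·x̄ₕ over strata.
27896·497.95 + 12392·505.55 + 45070·503.48 + 8216·507.82 + 19173·502.26 = 13890813.2 + 6264775.6 + 22691843.6 + 4172249.12 + 9629830.98 = 56649512.50.

56649512.50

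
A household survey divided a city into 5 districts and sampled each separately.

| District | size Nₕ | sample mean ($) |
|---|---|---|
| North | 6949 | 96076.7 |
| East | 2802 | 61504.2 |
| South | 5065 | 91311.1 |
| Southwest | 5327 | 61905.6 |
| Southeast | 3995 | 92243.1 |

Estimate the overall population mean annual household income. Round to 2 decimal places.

N = 24138; weights Wₕ = Nₕ/N = (0.2879, 0.1161, 0.2098, 0.2207, 0.1655).
x̄_st = Σ Wₕ·x̄ₕ = 0.2879·96076.7 + 0.1161·61504.2 + 0.2098·91311.1 + 0.2207·61905.6 + 0.1655·92243.1 ≈ 82887.7618...
→ 82887.76.

82887.76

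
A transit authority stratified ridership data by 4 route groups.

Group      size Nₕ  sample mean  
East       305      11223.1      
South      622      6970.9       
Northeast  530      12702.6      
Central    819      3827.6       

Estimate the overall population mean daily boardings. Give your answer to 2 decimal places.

7744.34

N = 2276; weights Wₕ = Nₕ/N = (0.1340, 0.2733, 0.2329, 0.3598).
x̄_st = Σ Wₕ·x̄ₕ = 0.1340·11223.1 + 0.2733·6970.9 + 0.2329·12702.6 + 0.3598·3827.6 ≈ 7744.3443...
→ 7744.34.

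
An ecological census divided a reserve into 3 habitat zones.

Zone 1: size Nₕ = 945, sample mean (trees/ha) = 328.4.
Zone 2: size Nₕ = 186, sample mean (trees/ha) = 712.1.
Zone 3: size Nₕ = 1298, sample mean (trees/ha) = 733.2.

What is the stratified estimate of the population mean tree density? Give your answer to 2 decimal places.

574.10

N = 945 + 186 + 1298 = 2429.
Overall mean = Σ (Nₕ/N)·x̄ₕ — weight by population share, not a simple average.
Σ Nₕx̄ₕ = 945·328.4 + 186·712.1 + 1298·733.2 = 310338 + 132450.6 + 951693.6 = 1394482.2.
Divide by N: 1394482.2 / 2429 = 574.0972... → 574.10.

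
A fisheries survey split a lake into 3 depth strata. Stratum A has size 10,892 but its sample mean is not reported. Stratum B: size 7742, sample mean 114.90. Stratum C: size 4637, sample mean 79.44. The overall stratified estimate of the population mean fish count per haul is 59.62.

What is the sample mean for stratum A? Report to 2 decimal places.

Σ Nₕx̄ₕ = N·μ, so 10892·x̄_A = 23271·59.62 − (7742·114.90 + 4637·79.44).
= 1387417.02 − 1257919.08 = 129497.94.
x̄_A = 129497.94 / 10892 = 11.8893... → 11.89.

11.89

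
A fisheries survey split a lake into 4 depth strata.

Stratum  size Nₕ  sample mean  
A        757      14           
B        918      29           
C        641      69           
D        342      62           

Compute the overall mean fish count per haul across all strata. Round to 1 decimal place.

x̄_st = (Σ Nₕx̄ₕ) / (Σ Nₕ) = (757·14 + 918·29 + 641·69 + 342·62) / 2658
= 102653 / 2658 = 38.620... → 38.6.

38.6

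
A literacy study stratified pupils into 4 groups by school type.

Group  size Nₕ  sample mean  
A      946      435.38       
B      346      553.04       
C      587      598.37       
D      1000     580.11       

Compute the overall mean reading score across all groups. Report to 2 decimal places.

533.02

N = 2879; weights Wₕ = Nₕ/N = (0.3286, 0.1202, 0.2039, 0.3473).
x̄_st = Σ Wₕ·x̄ₕ = 0.3286·435.38 + 0.1202·553.04 + 0.2039·598.37 + 0.3473·580.11 ≈ 533.0234...
→ 533.02.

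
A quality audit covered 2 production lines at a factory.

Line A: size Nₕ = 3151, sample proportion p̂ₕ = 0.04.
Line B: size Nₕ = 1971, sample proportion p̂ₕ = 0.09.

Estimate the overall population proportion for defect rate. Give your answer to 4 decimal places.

0.0592

N = 3151 + 1971 = 5122.
Overall proportion = Σ (Nₕ/N)·p̂ₕ.
Σ Nₕp̂ₕ = 126.04 + 177.39 = 303.43.
303.43 / 5122 = 0.059241... → 0.0592.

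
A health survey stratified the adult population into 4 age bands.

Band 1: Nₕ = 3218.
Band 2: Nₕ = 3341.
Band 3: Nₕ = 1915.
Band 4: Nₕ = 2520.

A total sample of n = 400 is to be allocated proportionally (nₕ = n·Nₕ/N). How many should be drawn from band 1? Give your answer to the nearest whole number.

Share of band 1 = 3218/10994 = 0.29271.
Allocate 400 × 0.29271 = 117.082... → 117.

117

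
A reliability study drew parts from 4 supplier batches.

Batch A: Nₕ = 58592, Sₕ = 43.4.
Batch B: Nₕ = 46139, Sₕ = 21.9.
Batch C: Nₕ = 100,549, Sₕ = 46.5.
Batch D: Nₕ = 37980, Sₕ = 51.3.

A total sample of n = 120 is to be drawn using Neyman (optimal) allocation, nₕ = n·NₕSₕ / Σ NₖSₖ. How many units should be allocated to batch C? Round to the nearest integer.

55

A: NₕSₕ = 58592·43.4 = 2542892.8
B: NₕSₕ = 46139·21.9 = 1010444.1
C: NₕSₕ = 100549·46.5 = 4675528.5
D: NₕSₕ = 37980·51.3 = 1948374
Σ NₕSₕ = 10177239.4.
n_C = 120·4675528.5/10177239.4 = 55.129... → 55.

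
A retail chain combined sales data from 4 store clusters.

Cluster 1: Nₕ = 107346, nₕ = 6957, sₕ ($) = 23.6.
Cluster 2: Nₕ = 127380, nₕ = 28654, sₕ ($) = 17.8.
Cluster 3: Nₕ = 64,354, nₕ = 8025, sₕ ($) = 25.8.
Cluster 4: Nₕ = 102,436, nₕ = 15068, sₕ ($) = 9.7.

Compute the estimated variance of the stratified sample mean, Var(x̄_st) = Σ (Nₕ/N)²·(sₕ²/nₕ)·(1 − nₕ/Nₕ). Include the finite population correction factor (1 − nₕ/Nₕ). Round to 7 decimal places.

N = 401516; Wₕ = Nₕ/N.
cluster 1: (107346/401516)²·23.6²/6957·(1 − 6957/107346) = 0.0053514107
cluster 2: (127380/401516)²·17.8²/28654·(1 − 28654/127380) = 0.0008625451
cluster 3: (64354/401516)²·25.8²/8025·(1 − 8025/64354) = 0.0018650748
cluster 4: (102436/401516)²·9.7²/15068·(1 − 15068/102436) = 0.0003466468
Sum = 0.0084256774 → 0.0084257.

0.0084257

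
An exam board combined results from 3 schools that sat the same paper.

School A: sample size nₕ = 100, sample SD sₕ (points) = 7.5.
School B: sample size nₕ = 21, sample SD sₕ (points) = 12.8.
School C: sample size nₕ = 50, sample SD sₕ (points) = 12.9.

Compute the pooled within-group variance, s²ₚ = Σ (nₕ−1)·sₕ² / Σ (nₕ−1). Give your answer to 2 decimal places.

101.19

A: (100−1)·7.5² = 99·56.25 = 5568.75
B: (21−1)·12.8² = 20·163.84 = 3276.8
C: (50−1)·12.9² = 49·166.41 = 8154.09
Numerator = 16999.64; denominator = Σ(nₕ−1) = 168.
s²ₚ = 16999.64/168 = 101.1883... → 101.19.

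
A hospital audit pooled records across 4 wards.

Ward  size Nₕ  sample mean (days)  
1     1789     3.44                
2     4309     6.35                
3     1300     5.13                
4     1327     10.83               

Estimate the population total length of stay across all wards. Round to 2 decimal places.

54556.72

Population total = Σ Nₕ·x̄ₕ (each stratum's size times its mean).
1789·3.44 + 4309·6.35 + 1300·5.13 + 1327·10.83 = 6154.16 + 27362.15 + 6669 + 14371.41 = 54556.72.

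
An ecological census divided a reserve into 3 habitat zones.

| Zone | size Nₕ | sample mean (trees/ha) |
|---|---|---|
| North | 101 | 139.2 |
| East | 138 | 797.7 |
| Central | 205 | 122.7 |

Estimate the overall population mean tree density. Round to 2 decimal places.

N = 101 + 138 + 205 = 444.
Overall mean = Σ (Nₕ/N)·x̄ₕ — weight by population share, not a simple average.
Σ Nₕx̄ₕ = 101·139.2 + 138·797.7 + 205·122.7 = 14059.2 + 110082.6 + 25153.5 = 149295.3.
Divide by N: 149295.3 / 444 = 336.2507... → 336.25.

336.25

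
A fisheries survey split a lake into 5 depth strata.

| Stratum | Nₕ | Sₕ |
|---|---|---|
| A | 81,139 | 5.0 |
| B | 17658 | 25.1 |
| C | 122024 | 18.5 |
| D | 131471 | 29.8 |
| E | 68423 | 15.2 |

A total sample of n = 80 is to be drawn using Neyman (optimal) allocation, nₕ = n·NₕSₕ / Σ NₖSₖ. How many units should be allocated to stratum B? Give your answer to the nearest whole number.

Σ NₕSₕ = 81139·5.0 + 17658·25.1 + 122024·18.5 + 131471·29.8 + 68423·15.2 = 8064220.2.
Share for B: 443215.8/8064220.2 = 0.05496.
n_B = 80 × 0.05496 = 4.397... → 4.

4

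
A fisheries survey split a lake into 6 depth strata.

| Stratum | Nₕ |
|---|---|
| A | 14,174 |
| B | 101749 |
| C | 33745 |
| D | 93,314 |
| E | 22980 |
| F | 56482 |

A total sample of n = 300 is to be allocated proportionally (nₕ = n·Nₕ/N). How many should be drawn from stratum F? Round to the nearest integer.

53

Share of stratum F = 56482/322444 = 0.17517.
Allocate 300 × 0.17517 = 52.551... → 53.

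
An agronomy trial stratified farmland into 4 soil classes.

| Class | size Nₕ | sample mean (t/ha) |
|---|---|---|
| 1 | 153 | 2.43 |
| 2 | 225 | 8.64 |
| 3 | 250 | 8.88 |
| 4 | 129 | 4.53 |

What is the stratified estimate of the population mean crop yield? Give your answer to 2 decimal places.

x̄_st = (Σ Nₕx̄ₕ) / (Σ Nₕ) = (153·2.43 + 225·8.64 + 250·8.88 + 129·4.53) / 757
= 5120.16 / 757 = 6.7638... → 6.76.

6.76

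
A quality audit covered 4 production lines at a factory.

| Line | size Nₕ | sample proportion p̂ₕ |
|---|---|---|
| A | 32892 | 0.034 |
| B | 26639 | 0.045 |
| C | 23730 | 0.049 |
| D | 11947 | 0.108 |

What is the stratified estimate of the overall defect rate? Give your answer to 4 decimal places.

N = 32892 + 26639 + 23730 + 11947 = 95208.
Overall proportion = Σ (Nₕ/N)·p̂ₕ.
Σ Nₕp̂ₕ = 1118.328 + 1198.755 + 1162.77 + 1290.276 = 4770.129.
4770.129 / 95208 = 0.050102... → 0.0501.

0.0501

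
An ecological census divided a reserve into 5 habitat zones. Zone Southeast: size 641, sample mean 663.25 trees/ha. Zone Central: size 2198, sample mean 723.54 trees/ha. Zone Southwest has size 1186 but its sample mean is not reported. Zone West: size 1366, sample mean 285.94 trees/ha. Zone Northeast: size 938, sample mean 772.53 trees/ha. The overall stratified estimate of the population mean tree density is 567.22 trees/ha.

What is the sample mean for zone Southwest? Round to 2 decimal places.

N = 641 + 2198 + 1186 + 1366 + 938 = 6329.
Overall total = μ·N = 567.22·6329 = 3589935.38.
Subtract the known strata: 641·663.25 + 2198·723.54 + 1366·285.94 + 938·772.53 = 3130711.35.
Remaining total for zone Southwest: 3589935.38 − 3130711.35 = 459224.03.
Divide by its size: 459224.03 / 1186 = 387.2041... → 387.20.

387.20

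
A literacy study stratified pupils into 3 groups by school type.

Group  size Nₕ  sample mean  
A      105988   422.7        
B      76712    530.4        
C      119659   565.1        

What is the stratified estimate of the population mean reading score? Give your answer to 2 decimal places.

N = 105988 + 76712 + 119659 = 302359.
Weight each subgroup mean by Nₕ/N and sum.
Σ Nₕx̄ₕ = 105988·422.7 + 76712·530.4 + 119659·565.1 = 44801127.6 + 40688044.8 + 67619300.9 = 153108473.3.
Divide by N: 153108473.3 / 302359 = 506.3797... → 506.38.

506.38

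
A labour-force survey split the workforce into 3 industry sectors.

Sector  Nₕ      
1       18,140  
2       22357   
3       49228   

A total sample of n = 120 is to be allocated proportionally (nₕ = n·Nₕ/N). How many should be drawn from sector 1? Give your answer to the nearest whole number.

24

N = 18140 + 22357 + 49228 = 89725.
n_1 = 120·18140/89725 = 24.261... → 24.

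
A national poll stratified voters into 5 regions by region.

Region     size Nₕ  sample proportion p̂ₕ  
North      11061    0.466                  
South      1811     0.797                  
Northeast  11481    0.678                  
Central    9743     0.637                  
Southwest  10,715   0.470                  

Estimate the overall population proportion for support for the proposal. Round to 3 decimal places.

Wₕ = Nₕ/N with N = 44811: 0.2468, 0.0404, 0.2562, 0.2174, 0.2391.
p̂_st = 0.2468·0.466 + 0.0404·0.797 + 0.2562·0.678 + 0.2174·0.637 + 0.2391·0.470 ≈ 0.57183... → 0.572.

0.572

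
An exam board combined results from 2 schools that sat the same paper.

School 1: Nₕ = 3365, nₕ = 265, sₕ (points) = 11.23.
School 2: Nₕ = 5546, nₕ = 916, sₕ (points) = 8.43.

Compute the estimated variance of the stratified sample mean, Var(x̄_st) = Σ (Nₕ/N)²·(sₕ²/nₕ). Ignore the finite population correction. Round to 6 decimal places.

0.097914

N = 8911. Term for each stratum: Wₕ²sₕ²/nₕ.
Var(x̄_st) = 0.067862662 + 0.030051525 = 0.097914187 → 0.097914.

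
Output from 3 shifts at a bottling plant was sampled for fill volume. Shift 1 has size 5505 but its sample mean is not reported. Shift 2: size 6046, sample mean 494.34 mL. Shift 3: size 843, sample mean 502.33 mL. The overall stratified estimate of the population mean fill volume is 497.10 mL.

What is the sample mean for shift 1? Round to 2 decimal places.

N = 5505 + 6046 + 843 = 12394.
Overall total = μ·N = 497.10·12394 = 6161057.4.
Subtract the known strata: 6046·494.34 + 843·502.33 = 3412243.83.
Remaining total for shift 1: 6161057.4 − 3412243.83 = 2748813.57.
Divide by its size: 2748813.57 / 5505 = 499.3303... → 499.33.

499.33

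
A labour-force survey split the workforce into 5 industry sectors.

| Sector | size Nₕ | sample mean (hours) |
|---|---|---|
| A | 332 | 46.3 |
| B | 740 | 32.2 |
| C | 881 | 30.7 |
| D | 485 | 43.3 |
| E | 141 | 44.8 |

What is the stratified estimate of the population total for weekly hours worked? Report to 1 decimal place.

A: 332·46.3 = 15371.6
B: 740·32.2 = 23828
C: 881·30.7 = 27046.7
D: 485·43.3 = 21000.5
E: 141·44.8 = 6316.8
τ̂ = Σ Nₕx̄ₕ = 93563.6.

93563.6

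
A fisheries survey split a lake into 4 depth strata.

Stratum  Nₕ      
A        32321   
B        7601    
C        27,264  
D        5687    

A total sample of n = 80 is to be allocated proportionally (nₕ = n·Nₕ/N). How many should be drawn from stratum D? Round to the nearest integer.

6

Share of stratum D = 5687/72873 = 0.07804.
Allocate 80 × 0.07804 = 6.243... → 6.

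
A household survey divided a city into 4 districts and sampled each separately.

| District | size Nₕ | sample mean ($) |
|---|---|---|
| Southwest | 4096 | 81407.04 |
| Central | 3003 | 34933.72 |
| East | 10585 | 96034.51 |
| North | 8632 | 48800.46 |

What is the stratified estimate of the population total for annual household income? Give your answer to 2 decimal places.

1876120056.07

Southwest: 4096·81407.04 = 333443235.84
Central: 3003·34933.72 = 104905961.16
East: 10585·96034.51 = 1016525288.35
North: 8632·48800.46 = 421245570.72
τ̂ = Σ Nₕx̄ₕ = 1876120056.07.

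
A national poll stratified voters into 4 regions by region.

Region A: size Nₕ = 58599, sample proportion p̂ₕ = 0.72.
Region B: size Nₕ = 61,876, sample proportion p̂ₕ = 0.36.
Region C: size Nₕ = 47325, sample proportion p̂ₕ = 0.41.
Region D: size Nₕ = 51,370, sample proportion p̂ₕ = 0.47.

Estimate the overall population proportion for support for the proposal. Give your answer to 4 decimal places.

Wₕ = Nₕ/N with N = 219170: 0.2674, 0.2823, 0.2159, 0.2344.
p̂_st = 0.2674·0.72 + 0.2823·0.36 + 0.2159·0.41 + 0.2344·0.47 ≈ 0.492831... → 0.4928.

0.4928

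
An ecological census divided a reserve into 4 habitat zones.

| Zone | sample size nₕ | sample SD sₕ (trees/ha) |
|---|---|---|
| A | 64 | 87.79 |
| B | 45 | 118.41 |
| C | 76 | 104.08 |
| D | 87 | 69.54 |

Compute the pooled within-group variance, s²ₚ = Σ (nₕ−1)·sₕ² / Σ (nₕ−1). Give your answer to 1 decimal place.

8697.0

A: (64−1)·87.79² = 63·7707.0841 = 485546.2983
B: (45−1)·118.41² = 44·14020.9281 = 616920.8364
C: (76−1)·104.08² = 75·10832.6464 = 812448.48
D: (87−1)·69.54² = 86·4835.8116 = 415879.7976
Numerator = 2330795.4123; denominator = Σ(nₕ−1) = 268.
s²ₚ = 2330795.4123/268 = 8696.998... → 8697.0.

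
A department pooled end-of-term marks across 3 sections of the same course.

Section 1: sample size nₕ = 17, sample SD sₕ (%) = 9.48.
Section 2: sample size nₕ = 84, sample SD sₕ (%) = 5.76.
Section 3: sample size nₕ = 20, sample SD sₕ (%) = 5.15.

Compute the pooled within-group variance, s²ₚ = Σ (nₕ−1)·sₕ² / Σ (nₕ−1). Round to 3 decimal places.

39.793

1: (17−1)·9.48² = 16·89.8704 = 1437.9264
2: (84−1)·5.76² = 83·33.1776 = 2753.7408
3: (20−1)·5.15² = 19·26.5225 = 503.9275
Numerator = 4695.5947; denominator = Σ(nₕ−1) = 118.
s²ₚ = 4695.5947/118 = 39.79318... → 39.793.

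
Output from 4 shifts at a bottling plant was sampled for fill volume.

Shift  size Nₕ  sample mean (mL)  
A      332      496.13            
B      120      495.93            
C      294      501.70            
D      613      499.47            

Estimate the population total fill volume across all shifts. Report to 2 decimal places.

Estimate total by summing Nₕ·x̄ₕ over strata.
332·496.13 + 120·495.93 + 294·501.70 + 613·499.47 = 164715.16 + 59511.6 + 147499.8 + 306175.11 = 677901.67.

677901.67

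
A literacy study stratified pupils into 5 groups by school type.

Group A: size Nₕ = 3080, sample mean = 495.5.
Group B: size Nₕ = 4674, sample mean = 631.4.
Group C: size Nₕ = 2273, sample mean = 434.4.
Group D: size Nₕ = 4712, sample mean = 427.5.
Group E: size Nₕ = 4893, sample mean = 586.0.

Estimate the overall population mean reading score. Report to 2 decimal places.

x̄_st = (Σ Nₕx̄ₕ) / (Σ Nₕ) = (3080·495.5 + 4674·631.4 + 2273·434.4 + 4712·427.5 + 4893·586.0) / 19632
= 10346372.8 / 19632 = 527.0157... → 527.02.

527.02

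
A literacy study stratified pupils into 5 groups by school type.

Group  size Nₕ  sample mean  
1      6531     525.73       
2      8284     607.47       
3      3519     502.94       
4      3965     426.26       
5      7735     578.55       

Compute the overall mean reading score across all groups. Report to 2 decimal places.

N = 6531 + 8284 + 3519 + 3965 + 7735 = 30034.
Overall mean = Σ (Nₕ/N)·x̄ₕ — weight by population share, not a simple average.
Σ Nₕx̄ₕ = 6531·525.73 + 8284·607.47 + 3519·502.94 + 3965·426.26 + 7735·578.55 = 3433542.63 + 5032281.48 + 1769845.86 + 1690120.9 + 4475084.25 = 16400875.12.
Divide by N: 16400875.12 / 30034 = 546.0770... → 546.08.

546.08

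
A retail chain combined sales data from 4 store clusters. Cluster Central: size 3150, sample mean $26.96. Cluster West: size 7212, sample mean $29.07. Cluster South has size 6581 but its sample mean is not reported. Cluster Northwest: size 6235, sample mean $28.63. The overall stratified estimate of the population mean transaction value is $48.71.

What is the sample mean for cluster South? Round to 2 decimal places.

99.67

Σ Nₕx̄ₕ = N·μ, so 6581·x̄_South = 23178·48.71 − (3150·26.96 + 7212·29.07 + 6235·28.63).
= 1129000.38 − 473084.89 = 655915.49.
x̄_South = 655915.49 / 6581 = 99.6681... → 99.67.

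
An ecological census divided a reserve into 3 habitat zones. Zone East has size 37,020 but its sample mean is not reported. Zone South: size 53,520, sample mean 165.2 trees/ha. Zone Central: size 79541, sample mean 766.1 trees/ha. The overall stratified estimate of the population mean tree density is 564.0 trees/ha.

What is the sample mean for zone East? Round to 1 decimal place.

706.3

N = 37020 + 53520 + 79541 = 170081.
Overall total = μ·N = 564.0·170081 = 95925684.
Subtract the known strata: 53520·165.2 + 79541·766.1 = 69777864.1.
Remaining total for zone East: 95925684 − 69777864.1 = 26147819.9.
Divide by its size: 26147819.9 / 37020 = 706.316... → 706.3.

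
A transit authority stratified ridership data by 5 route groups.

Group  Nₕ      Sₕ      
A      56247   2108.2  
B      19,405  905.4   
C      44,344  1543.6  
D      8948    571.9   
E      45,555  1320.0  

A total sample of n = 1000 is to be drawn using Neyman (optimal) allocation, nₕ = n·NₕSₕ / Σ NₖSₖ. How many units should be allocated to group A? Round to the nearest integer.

439

Σ NₕSₕ = 56247·2108.2 + 19405·905.4 + 44344·1543.6 + 8948·571.9 + 45555·1320.0 = 269848572.
Share for A: 118579925.4/269848572 = 0.43943.
n_A = 1000 × 0.43943 = 439.431... → 439.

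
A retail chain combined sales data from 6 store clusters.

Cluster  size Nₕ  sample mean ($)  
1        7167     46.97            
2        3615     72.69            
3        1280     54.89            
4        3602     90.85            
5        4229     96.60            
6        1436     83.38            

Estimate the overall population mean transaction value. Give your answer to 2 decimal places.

71.51

x̄_st = (Σ Nₕx̄ₕ) / (Σ Nₕ) = (7167·46.97 + 3615·72.69 + 1280·54.89 + 3602·90.85 + 4229·96.60 + 1436·83.38) / 21329
= 1525164.32 / 21329 = 71.5066... → 71.51.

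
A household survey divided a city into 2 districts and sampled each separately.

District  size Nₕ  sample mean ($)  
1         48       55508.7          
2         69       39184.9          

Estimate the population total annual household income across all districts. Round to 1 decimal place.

1: 48·55508.7 = 2664417.6
2: 69·39184.9 = 2703758.1
τ̂ = Σ Nₕx̄ₕ = 5368175.7.

5368175.7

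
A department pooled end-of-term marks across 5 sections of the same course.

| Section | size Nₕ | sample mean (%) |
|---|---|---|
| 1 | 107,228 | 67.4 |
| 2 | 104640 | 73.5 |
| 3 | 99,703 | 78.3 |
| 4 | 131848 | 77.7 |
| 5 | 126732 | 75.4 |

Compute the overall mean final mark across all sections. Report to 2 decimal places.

x̄_st = (Σ Nₕx̄ₕ) / (Σ Nₕ) = (107228·67.4 + 104640·73.5 + 99703·78.3 + 131848·77.7 + 126732·75.4) / 570151
= 42525134.5 / 570151 = 74.5857... → 74.59.

74.59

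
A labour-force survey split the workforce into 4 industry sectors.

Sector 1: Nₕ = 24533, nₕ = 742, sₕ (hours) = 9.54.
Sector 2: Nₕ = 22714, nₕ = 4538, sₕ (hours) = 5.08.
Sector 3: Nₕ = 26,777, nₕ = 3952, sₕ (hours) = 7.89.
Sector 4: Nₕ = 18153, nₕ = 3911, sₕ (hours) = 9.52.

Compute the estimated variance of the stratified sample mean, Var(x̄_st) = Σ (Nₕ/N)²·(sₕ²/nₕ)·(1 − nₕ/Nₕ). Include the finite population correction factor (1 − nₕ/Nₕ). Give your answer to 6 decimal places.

N = 92177. Term for each stratum: Wₕ²sₕ²/nₕ·(1−nₕ/Nₕ).
Var(x̄_st) = 0.008425798 + 0.000276318 + 0.001133091 + 0.000705116 = 0.010540323 → 0.010540.

0.010540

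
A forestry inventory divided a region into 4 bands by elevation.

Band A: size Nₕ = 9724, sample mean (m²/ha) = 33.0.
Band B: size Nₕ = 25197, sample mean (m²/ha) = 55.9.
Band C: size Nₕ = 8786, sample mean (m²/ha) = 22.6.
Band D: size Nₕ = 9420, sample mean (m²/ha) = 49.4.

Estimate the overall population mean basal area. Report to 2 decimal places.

x̄_st = (Σ Nₕx̄ₕ) / (Σ Nₕ) = (9724·33.0 + 25197·55.9 + 8786·22.6 + 9420·49.4) / 53127
= 2393315.9 / 53127 = 45.0490... → 45.05.

45.05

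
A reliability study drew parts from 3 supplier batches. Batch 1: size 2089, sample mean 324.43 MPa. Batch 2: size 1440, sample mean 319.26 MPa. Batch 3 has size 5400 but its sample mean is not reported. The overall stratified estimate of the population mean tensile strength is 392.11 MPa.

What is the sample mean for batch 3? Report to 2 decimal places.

Σ Nₕx̄ₕ = N·μ, so 5400·x̄_3 = 8929·392.11 − (2089·324.43 + 1440·319.26).
= 3501150.19 − 1137468.67 = 2363681.52.
x̄_3 = 2363681.52 / 5400 = 437.7188 → 437.72.

437.72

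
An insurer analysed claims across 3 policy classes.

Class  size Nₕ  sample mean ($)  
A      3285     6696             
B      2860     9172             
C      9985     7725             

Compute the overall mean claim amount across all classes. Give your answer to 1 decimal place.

N = 16130; weights Wₕ = Nₕ/N = (0.2037, 0.1773, 0.6190).
x̄_st = Σ Wₕ·x̄ₕ = 0.2037·6696 + 0.1773·9172 + 0.6190·7725 ≈ 7772.003...
→ 7772.0.

7772.0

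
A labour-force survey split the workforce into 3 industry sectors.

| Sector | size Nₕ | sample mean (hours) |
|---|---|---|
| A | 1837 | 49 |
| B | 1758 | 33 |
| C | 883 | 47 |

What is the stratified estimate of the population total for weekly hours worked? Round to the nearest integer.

189528

A: 1837·49 = 90013
B: 1758·33 = 58014
C: 883·47 = 41501
τ̂ = Σ Nₕx̄ₕ = 189528.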